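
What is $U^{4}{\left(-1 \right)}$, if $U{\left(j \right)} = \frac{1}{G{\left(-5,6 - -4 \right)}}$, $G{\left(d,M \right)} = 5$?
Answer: $\frac{1}{625} \approx 0.0016$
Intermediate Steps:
$U{\left(j \right)} = \frac{1}{5}$
$U^{4}{\left(-1 \right)} = \left(\frac{1}{5}\right)^{4} = \frac{1}{625}$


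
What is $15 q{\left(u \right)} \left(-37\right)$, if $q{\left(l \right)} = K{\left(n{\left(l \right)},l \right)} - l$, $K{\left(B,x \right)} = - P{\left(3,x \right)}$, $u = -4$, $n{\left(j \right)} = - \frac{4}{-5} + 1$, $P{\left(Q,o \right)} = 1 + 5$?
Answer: $1110$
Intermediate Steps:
$P{\left(Q,o \right)} = 6$
$n{\left(j \right)} = \frac{9}{5}$ ($n{\left(j \right)} = \left(-4\right) \left(- \frac{1}{5}\right) + 1 = \frac{4}{5} + 1 = \frac{9}{5}$)
$K{\left(B,x \right)} = -6$ ($K{\left(B,x \right)} = \left(-1\right) 6 = -6$)
$q{\left(l \right)} = -6 - l$
$15 q{\left(u \right)} \left(-37\right) = 15 \left(-6 - -4\right) \left(-37\right) = 15 \left(-6 + 4\right) \left(-37\right) = 15 \left(-2\right) \left(-37\right) = \left(-30\right) \left(-37\right) = 1110$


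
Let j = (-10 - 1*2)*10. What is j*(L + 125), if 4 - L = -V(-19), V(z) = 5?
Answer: -16080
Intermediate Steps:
j = -120 (j = (-10 - 2)*10 = -12*10 = -120)
L = 9 (L = 4 - (-1)*5 = 4 - 1*(-5) = 4 + 5 = 9)
j*(L + 125) = -120*(9 + 125) = -120*134 = -16080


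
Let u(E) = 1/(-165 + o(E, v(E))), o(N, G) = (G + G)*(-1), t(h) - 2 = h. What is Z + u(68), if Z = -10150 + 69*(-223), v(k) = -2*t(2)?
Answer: -3805014/149 ≈ -25537.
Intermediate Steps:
t(h) = 2 + h
v(k) = -8 (v(k) = -2*(2 + 2) = -2*4 = -8)
o(N, G) = -2*G (o(N, G) = (2*G)*(-1) = -2*G)
Z = -25537 (Z = -10150 - 15387 = -25537)
u(E) = -1/149 (u(E) = 1/(-165 - 2*(-8)) = 1/(-165 + 16) = 1/(-149) = -1/149)
Z + u(68) = -25537 - 1/149 = -3805014/149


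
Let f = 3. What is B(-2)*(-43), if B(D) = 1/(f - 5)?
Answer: 43/2 ≈ 21.500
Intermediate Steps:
B(D) = -1/2 (B(D) = 1/(3 - 5) = 1/(-2) = -1/2)
B(-2)*(-43) = -1/2*(-43) = 43/2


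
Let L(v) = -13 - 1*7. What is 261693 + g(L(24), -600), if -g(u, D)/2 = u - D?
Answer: 260533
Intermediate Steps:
L(v) = -20 (L(v) = -13 - 7 = -20)
g(u, D) = -2*u + 2*D (g(u, D) = -2*(u - D) = -2*u + 2*D)
261693 + g(L(24), -600) = 261693 + (-2*(-20) + 2*(-600)) = 261693 + (40 - 1200) = 261693 - 1160 = 260533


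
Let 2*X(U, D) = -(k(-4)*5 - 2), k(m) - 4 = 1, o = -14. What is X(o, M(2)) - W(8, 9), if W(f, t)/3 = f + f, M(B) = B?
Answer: -119/2 ≈ -59.500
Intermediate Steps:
k(m) = 5 (k(m) = 4 + 1 = 5)
X(U, D) = -23/2 (X(U, D) = (-(5*5 - 2))/2 = (-(25 - 2))/2 = (-1*23)/2 = (½)*(-23) = -23/2)
W(f, t) = 6*f (W(f, t) = 3*(f + f) = 3*(2*f) = 6*f)
X(o, M(2)) - W(8, 9) = -23/2 - 6*8 = -23/2 - 1*48 = -23/2 - 48 = -119/2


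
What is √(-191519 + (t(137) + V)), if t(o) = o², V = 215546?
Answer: 2*√10699 ≈ 206.87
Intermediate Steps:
√(-191519 + (t(137) + V)) = √(-191519 + (137² + 215546)) = √(-191519 + (18769 + 215546)) = √(-191519 + 234315) = √42796 = 2*√10699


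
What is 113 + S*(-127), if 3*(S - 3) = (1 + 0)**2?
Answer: -931/3 ≈ -310.33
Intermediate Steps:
S = 10/3 (S = 3 + (1 + 0)**2/3 = 3 + (1/3)*1**2 = 3 + (1/3)*1 = 3 + 1/3 = 10/3 ≈ 3.3333)
113 + S*(-127) = 113 + (10/3)*(-127) = 113 - 1270/3 = -931/3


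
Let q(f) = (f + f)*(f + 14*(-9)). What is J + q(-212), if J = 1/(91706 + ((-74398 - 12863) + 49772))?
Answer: 7769946705/54217 ≈ 1.4331e+5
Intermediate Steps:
q(f) = 2*f*(-126 + f) (q(f) = (2*f)*(f - 126) = (2*f)*(-126 + f) = 2*f*(-126 + f))
J = 1/54217 (J = 1/(91706 + (-87261 + 49772)) = 1/(91706 - 37489) = 1/54217 ≈ 1.8444e-5)
J + q(-212) = 1/54217 + 2*(-212)*(-126 - 212) = 1/54217 + 2*(-212)*(-338) = 1/54217 + 143312 = 7769946705/54217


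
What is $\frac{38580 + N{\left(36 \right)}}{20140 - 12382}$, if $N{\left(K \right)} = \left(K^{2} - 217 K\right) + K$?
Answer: $\frac{5350}{1293} \approx 4.1377$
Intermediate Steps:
$N{\left(K \right)} = K^{2} - 216 K$
$\frac{38580 + N{\left(36 \right)}}{20140 - 12382} = \frac{38580 + 36 \left(-216 + 36\right)}{20140 - 12382} = \frac{38580 + 36 \left(-180\right)}{7758} = \left(38580 - 6480\right) \frac{1}{7758} = 32100 \cdot \frac{1}{7758} = \frac{5350}{1293}$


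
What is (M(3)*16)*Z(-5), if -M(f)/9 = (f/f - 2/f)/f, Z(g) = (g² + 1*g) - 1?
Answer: -304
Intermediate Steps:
Z(g) = -1 + g + g² (Z(g) = (g² + g) - 1 = (g + g²) - 1 = -1 + g + g²)
M(f) = -9*(1 - 2/f)/f (M(f) = -9*(f/f - 2/f)/f = -9*(1 - 2/f)/f)
(M(3)*16)*Z(-5) = ((9*(2 - 1*3)/3²)*16)*(-1 - 5 + (-5)²) = ((9*(⅑)*(2 - 3))*16)*(-1 - 5 + 25) = ((9*(⅑)*(-1))*16)*19 = -1*16*19 = -16*19 = -304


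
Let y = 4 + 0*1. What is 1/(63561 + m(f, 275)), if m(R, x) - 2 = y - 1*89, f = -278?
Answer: 1/63478 ≈ 1.5753e-5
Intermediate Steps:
y = 4 (y = 4 + 0 = 4)
m(R, x) = -83 (m(R, x) = 2 + (4 - 1*89) = 2 + (4 - 89) = 2 - 85 = -83)
1/(63561 + m(f, 275)) = 1/(63561 - 83) = 1/63478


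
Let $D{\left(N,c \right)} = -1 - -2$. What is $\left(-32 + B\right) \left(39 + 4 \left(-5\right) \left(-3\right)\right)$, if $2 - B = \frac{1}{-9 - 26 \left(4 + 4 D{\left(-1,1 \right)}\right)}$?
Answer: $- \frac{644391}{217} \approx -2969.5$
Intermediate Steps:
$D{\left(N,c \right)} = 1$ ($D{\left(N,c \right)} = -1 + 2 = 1$)
$B = \frac{435}{217}$ ($B = 2 - \frac{1}{-9 - 26 \left(4 + 4 \cdot 1\right)} = 2 - \frac{1}{-9 - 26 \left(4 + 4\right)} = 2 - \frac{1}{-9 - 208} = 2 - \frac{1}{-217} = 2 - - \frac{1}{217} = 2 + \frac{1}{217} = \frac{435}{217} \approx 2.0046$)
$\left(-32 + B\right) \left(39 + 4 \left(-5\right) \left(-3\right)\right) = \left(-32 + \frac{435}{217}\right) \left(39 + 4 \left(-5\right) \left(-3\right)\right) = - \frac{6509 \left(39 - -60\right)}{217} = - \frac{6509 \left(39 + 60\right)}{217} = \left(- \frac{6509}{217}\right) 99 = - \frac{644391}{217}$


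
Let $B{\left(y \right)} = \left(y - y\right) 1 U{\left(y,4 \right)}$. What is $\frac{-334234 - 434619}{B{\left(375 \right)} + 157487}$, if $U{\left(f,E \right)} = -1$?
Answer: $- \frac{768853}{157487} \approx -4.882$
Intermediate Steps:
$B{\left(y \right)} = 0$ ($B{\left(y \right)} = \left(y - y\right) 1 \left(-1\right) = 0 \cdot 1 \left(-1\right) = 0 \left(-1\right) = 0$)
$\frac{-334234 - 434619}{B{\left(375 \right)} + 157487} = \frac{-334234 - 434619}{0 + 157487} = - \frac{768853}{157487}$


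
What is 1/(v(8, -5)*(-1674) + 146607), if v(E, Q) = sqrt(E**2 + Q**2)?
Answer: 48869/7081403295 + 186*sqrt(89)/2360467765 ≈ 7.6444e-6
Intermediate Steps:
1/(v(8, -5)*(-1674) + 146607) = 1/(sqrt(8**2 + (-5)**2)*(-1674) + 146607) = 1/(sqrt(64 + 25)*(-1674) + 146607) = 1/(sqrt(89)*(-1674) + 146607) = 1/(-1674*sqrt(89) + 146607) = 1/(146607 - 1674*sqrt(89))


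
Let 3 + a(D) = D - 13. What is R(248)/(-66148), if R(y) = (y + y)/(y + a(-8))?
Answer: -31/926072 ≈ -3.3475e-5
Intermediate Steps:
a(D) = -16 + D (a(D) = -3 + (D - 13) = -3 + (-13 + D) = -16 + D)
R(y) = 2*y/(-24 + y) (R(y) = (y + y)/(y + (-16 - 8)) = (2*y)/(y - 24) = (2*y)/(-24 + y) = 2*y/(-24 + y))
R(248)/(-66148) = (2*248/(-24 + 248))/(-66148) = (2*248/224)*(-1/66148) = (2*248*(1/224))*(-1/66148) = (31/14)*(-1/66148) = -31/926072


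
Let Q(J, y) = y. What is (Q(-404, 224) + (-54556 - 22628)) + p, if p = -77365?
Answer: -154325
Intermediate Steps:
(Q(-404, 224) + (-54556 - 22628)) + p = (224 + (-54556 - 22628)) - 77365 = (224 - 77184) - 77365 = -76960 - 77365 = -154325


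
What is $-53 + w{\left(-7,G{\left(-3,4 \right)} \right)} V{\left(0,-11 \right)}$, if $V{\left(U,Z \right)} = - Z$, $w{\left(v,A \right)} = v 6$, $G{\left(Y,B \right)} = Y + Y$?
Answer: $-515$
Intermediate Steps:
$G{\left(Y,B \right)} = 2 Y$
$w{\left(v,A \right)} = 6 v$
$-53 + w{\left(-7,G{\left(-3,4 \right)} \right)} V{\left(0,-11 \right)} = -53 + 6 \left(-7\right) \left(\left(-1\right) \left(-11\right)\right) = -53 - 462 = -515$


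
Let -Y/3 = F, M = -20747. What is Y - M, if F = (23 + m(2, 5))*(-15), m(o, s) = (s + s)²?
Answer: 26282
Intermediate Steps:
m(o, s) = 4*s² (m(o, s) = (2*s)² = 4*s²)
F = -1845 (F = (23 + 4*5²)*(-15) = (23 + 4*25)*(-15) = (23 + 100)*(-15) = 123*(-15) = -1845)
Y = 5535 (Y = -3*(-1845) = 5535)
Y - M = 5535 - 1*(-20747) = 5535 + 20747 = 26282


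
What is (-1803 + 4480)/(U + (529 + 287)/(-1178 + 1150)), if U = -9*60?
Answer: -18739/3984 ≈ -4.7036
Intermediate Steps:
U = -540
(-1803 + 4480)/(U + (529 + 287)/(-1178 + 1150)) = (-1803 + 4480)/(-540 + (529 + 287)/(-1178 + 1150)) = 2677/(-540 + 816/(-28)) = 2677/(-540 + 816*(-1/28)) = 2677/(-540 - 204/7) = 2677/(-3984/7) = 2677*(-7/3984) = -18739/3984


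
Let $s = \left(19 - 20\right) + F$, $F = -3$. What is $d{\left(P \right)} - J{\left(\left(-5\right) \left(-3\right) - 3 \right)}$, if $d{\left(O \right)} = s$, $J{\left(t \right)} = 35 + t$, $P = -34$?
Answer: $-51$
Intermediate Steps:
$s = -4$ ($s = \left(19 - 20\right) - 3 = -1 - 3 = -4$)
$d{\left(O \right)} = -4$
$d{\left(P \right)} - J{\left(\left(-5\right) \left(-3\right) - 3 \right)} = -4 - \left(35 - -12\right) = -4 - \left(35 + \left(15 - 3\right)\right) = -4 - \left(35 + 12\right) = -4 - 47 = -51$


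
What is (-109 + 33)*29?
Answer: -2204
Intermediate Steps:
(-109 + 33)*29 = -76*29 = -2204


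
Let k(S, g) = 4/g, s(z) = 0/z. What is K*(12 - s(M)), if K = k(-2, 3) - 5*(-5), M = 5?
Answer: 316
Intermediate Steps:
s(z) = 0
K = 79/3 (K = 4/3 - 5*(-5) = 4*(⅓) + 25 = 4/3 + 25 = 79/3 ≈ 26.333)
K*(12 - s(M)) = 79*(12 - 1*0)/3 = 79*(12 + 0)/3 = (79/3)*12 = 316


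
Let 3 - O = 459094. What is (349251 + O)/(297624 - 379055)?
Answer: 109840/81431 ≈ 1.3489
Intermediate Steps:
O = -459091 (O = 3 - 1*459094 = 3 - 459094 = -459091)
(349251 + O)/(297624 - 379055) = (349251 - 459091)/(297624 - 379055) = -109840/(-81431) = -109840*(-1/81431) = 109840/81431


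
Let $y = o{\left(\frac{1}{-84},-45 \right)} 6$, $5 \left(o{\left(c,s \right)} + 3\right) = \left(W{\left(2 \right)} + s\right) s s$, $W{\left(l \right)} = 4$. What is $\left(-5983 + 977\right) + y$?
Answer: $-104654$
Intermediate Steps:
$o{\left(c,s \right)} = -3 + \frac{s^{2} \left(4 + s\right)}{5}$ ($o{\left(c,s \right)} = -3 + \frac{\left(4 + s\right) s s}{5} = -3 + \frac{s \left(4 + s\right) s}{5} = -3 + \frac{s^{2} \left(4 + s\right)}{5}$)
$y = -99648$ ($y = \left(-3 + \frac{\left(-45\right)^{3}}{5} + \frac{4 \left(-45\right)^{2}}{5}\right) 6 = \left(-3 + \frac{1}{5} \left(-91125\right) + \frac{4}{5} \cdot 2025\right) 6 = \left(-3 - 18225 + 1620\right) 6 = \left(-16608\right) 6 = -99648$)
$\left(-5983 + 977\right) + y = \left(-5983 + 977\right) - 99648 = -5006 - 99648 = -104654$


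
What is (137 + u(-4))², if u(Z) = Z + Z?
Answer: 16641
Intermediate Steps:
u(Z) = 2*Z
(137 + u(-4))² = (137 + 2*(-4))² = (137 - 8)² = 129² = 16641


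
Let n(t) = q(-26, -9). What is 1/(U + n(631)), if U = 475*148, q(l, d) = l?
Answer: 1/70274 ≈ 1.4230e-5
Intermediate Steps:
n(t) = -26
U = 70300
1/(U + n(631)) = 1/(70300 - 26) = 1/70274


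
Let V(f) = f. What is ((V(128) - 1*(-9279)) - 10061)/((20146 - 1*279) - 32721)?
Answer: 327/6427 ≈ 0.050879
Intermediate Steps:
((V(128) - 1*(-9279)) - 10061)/((20146 - 1*279) - 32721) = ((128 - 1*(-9279)) - 10061)/((20146 - 1*279) - 32721) = ((128 + 9279) - 10061)/((20146 - 279) - 32721) = (9407 - 10061)/(19867 - 32721) = -654/(-12854) = -654*(-1/12854) = 327/6427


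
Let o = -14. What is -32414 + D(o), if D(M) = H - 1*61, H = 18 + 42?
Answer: -32415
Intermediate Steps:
H = 60
D(M) = -1 (D(M) = 60 - 1*61 = 60 - 61 = -1)
-32414 + D(o) = -32414 - 1 = -32415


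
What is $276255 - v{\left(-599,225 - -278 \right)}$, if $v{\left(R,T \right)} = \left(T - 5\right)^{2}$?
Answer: $28251$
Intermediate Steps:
$v{\left(R,T \right)} = \left(-5 + T\right)^{2}$
$276255 - v{\left(-599,225 - -278 \right)} = 276255 - \left(-5 + \left(225 - -278\right)\right)^{2} = 276255 - \left(-5 + \left(225 + 278\right)\right)^{2} = 276255 - \left(-5 + 503\right)^{2} = 276255 - 498^{2} = 276255 - 248004 = 28251$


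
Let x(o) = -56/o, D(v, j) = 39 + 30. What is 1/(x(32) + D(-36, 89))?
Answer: 4/269 ≈ 0.014870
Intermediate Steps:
D(v, j) = 69
1/(x(32) + D(-36, 89)) = 1/(-56/32 + 69) = 1/(-56*1/32 + 69) = 1/(-7/4 + 69) = 1/(269/4) = 4/269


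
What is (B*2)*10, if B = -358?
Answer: -7160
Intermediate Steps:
(B*2)*10 = -358*2*10 = -716*10 = -7160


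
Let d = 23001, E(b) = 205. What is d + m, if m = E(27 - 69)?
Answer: 23206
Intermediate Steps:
m = 205
d + m = 23001 + 205 = 23206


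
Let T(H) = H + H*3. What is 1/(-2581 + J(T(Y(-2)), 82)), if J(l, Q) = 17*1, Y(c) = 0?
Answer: -1/2564 ≈ -0.00039002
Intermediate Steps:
T(H) = 4*H (T(H) = H + 3*H = 4*H)
J(l, Q) = 17
1/(-2581 + J(T(Y(-2)), 82)) = 1/(-2581 + 17) = 1/(-2564) = -1/2564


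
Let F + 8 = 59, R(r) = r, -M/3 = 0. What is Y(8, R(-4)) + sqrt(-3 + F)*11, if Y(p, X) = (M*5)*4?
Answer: 44*sqrt(3) ≈ 76.210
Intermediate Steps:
M = 0 (M = -3*0 = 0)
F = 51 (F = -8 + 59 = 51)
Y(p, X) = 0 (Y(p, X) = (0*5)*4 = 0*4 = 0)
Y(8, R(-4)) + sqrt(-3 + F)*11 = 0 + sqrt(-3 + 51)*11 = 0 + sqrt(48)*11 = 0 + (4*sqrt(3))*11 = 0 + 44*sqrt(3) = 44*sqrt(3)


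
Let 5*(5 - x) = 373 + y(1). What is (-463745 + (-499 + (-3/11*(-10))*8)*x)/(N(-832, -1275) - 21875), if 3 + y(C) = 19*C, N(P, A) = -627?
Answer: 23595339/1237610 ≈ 19.065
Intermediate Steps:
y(C) = -3 + 19*C
x = -364/5 (x = 5 - (373 + (-3 + 19*1))/5 = 5 - (373 + (-3 + 19))/5 = 5 - (373 + 16)/5 = 5 - 1/5*389 = 5 - 389/5 = -364/5 ≈ -72.800)
(-463745 + (-499 + (-3/11*(-10))*8)*x)/(N(-832, -1275) - 21875) = (-463745 + (-499 + (-3/11*(-10))*8)*(-364/5))/(-627 - 21875) = (-463745 + (-499 + (-3*1/11*(-10))*8)*(-364/5))/(-22502) = (-463745 + (-499 - 3/11*(-10)*8)*(-364/5))*(-1/22502) = (-463745 + (-499 + (30/11)*8)*(-364/5))*(-1/22502) = (-463745 + (-499 + 240/11)*(-364/5))*(-1/22502) = (-463745 - 5249/11*(-364/5))*(-1/22502) = (-463745 + 1910636/55)*(-1/22502) = -23595339/55*(-1/22502) = 23595339/1237610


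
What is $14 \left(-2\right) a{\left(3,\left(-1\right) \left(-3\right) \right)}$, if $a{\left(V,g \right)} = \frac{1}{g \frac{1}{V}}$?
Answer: $-28$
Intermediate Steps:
$a{\left(V,g \right)} = \frac{V}{g}$
$14 \left(-2\right) a{\left(3,\left(-1\right) \left(-3\right) \right)} = 14 \left(-2\right) \frac{3}{\left(-1\right) \left(-3\right)} = - 28 \cdot \frac{3}{3} = - 28 \cdot 3 \cdot \frac{1}{3} = \left(-28\right) 1 = -28$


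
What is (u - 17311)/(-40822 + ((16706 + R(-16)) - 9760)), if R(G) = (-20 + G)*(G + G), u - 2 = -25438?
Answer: 14249/10908 ≈ 1.3063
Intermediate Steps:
u = -25436 (u = 2 - 25438 = -25436)
R(G) = 2*G*(-20 + G) (R(G) = (-20 + G)*(2*G) = 2*G*(-20 + G))
(u - 17311)/(-40822 + ((16706 + R(-16)) - 9760)) = (-25436 - 17311)/(-40822 + ((16706 + 2*(-16)*(-20 - 16)) - 9760)) = -42747/(-40822 + ((16706 + 2*(-16)*(-36)) - 9760)) = -42747/(-40822 + ((16706 + 1152) - 9760)) = -42747/(-40822 + (17858 - 9760)) = -42747/(-40822 + 8098) = -42747/(-32724) = -42747*(-1/32724) = 14249/10908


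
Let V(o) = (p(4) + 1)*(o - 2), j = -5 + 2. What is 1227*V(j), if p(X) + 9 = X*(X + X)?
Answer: -147240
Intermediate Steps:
j = -3
p(X) = -9 + 2*X² (p(X) = -9 + X*(X + X) = -9 + X*(2*X) = -9 + 2*X²)
V(o) = -48 + 24*o (V(o) = ((-9 + 2*4²) + 1)*(o - 2) = ((-9 + 2*16) + 1)*(-2 + o) = ((-9 + 32) + 1)*(-2 + o) = (23 + 1)*(-2 + o) = 24*(-2 + o) = -48 + 24*o)
1227*V(j) = 1227*(-48 + 24*(-3)) = 1227*(-48 - 72) = 1227*(-120) = -147240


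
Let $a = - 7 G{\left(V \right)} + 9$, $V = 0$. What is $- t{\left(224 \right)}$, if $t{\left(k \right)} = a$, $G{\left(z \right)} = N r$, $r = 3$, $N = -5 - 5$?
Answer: $-219$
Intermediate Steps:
$N = -10$ ($N = -5 - 5 = -10$)
$G{\left(z \right)} = -30$ ($G{\left(z \right)} = \left(-10\right) 3 = -30$)
$a = 219$ ($a = \left(-7\right) \left(-30\right) + 9 = 210 + 9 = 219$)
$t{\left(k \right)} = 219$
$- t{\left(224 \right)} = \left(-1\right) 219 = -219$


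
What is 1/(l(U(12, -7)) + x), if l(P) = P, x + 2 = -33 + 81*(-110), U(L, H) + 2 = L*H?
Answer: -1/9031 ≈ -0.00011073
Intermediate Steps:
U(L, H) = -2 + H*L (U(L, H) = -2 + L*H = -2 + H*L)
x = -8945 (x = -2 + (-33 + 81*(-110)) = -2 + (-33 - 8910) = -2 - 8943 = -8945)
1/(l(U(12, -7)) + x) = 1/((-2 - 7*12) - 8945) = 1/((-2 - 84) - 8945) = 1/(-86 - 8945) = 1/(-9031) = -1/9031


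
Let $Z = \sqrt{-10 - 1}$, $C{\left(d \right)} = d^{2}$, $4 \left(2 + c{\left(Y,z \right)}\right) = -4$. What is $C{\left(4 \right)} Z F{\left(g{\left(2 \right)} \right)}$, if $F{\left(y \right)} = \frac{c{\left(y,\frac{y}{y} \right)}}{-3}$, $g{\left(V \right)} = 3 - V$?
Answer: $16 i \sqrt{11} \approx 53.066 i$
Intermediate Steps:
$c{\left(Y,z \right)} = -3$ ($c{\left(Y,z \right)} = -2 + \frac{1}{4} \left(-4\right) = -2 - 1 = -3$)
$F{\left(y \right)} = 1$ ($F{\left(y \right)} = - \frac{3}{-3} = \left(-3\right) \left(- \frac{1}{3}\right) = 1$)
$Z = i \sqrt{11}$ ($Z = \sqrt{-11} = i \sqrt{11} \approx 3.3166 i$)
$C{\left(4 \right)} Z F{\left(g{\left(2 \right)} \right)} = 4^{2} i \sqrt{11} \cdot 1 = 16 i \sqrt{11} \cdot 1 = 16 i \sqrt{11}$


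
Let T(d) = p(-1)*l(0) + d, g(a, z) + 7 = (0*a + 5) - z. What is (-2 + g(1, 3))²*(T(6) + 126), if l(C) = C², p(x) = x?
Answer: 6468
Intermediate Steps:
g(a, z) = -2 - z (g(a, z) = -7 + ((0*a + 5) - z) = -7 + ((0 + 5) - z) = -7 + (5 - z) = -2 - z)
T(d) = d (T(d) = -1*0² + d = -1*0 + d = 0 + d = d)
(-2 + g(1, 3))²*(T(6) + 126) = (-2 + (-2 - 1*3))²*(6 + 126) = (-2 + (-2 - 3))²*132 = (-2 - 5)²*132 = (-7)²*132 = 49*132 = 6468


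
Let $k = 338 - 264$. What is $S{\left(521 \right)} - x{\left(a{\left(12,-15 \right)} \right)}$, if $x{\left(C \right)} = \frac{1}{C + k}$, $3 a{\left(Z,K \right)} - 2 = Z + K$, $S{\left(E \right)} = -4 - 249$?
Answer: $- \frac{55916}{221} \approx -253.01$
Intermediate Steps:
$S{\left(E \right)} = -253$
$a{\left(Z,K \right)} = \frac{2}{3} + \frac{K}{3} + \frac{Z}{3}$ ($a{\left(Z,K \right)} = \frac{2}{3} + \frac{Z + K}{3} = \frac{2}{3} + \frac{K + Z}{3} = \frac{2}{3} + \left(\frac{K}{3} + \frac{Z}{3}\right) = \frac{2}{3} + \frac{K}{3} + \frac{Z}{3}$)
$k = 74$ ($k = 338 - 264 = 74$)
$x{\left(C \right)} = \frac{1}{74 + C}$ ($x{\left(C \right)} = \frac{1}{C + 74} = \frac{1}{74 + C}$)
$S{\left(521 \right)} - x{\left(a{\left(12,-15 \right)} \right)} = -253 - \frac{1}{74 + \left(\frac{2}{3} + \frac{1}{3} \left(-15\right) + \frac{1}{3} \cdot 12\right)} = -253 - \frac{1}{74 + \left(\frac{2}{3} - 5 + 4\right)} = -253 - \frac{1}{74 - \frac{1}{3}} = -253 - \frac{1}{\frac{221}{3}} = -253 - \frac{3}{221} = - \frac{55916}{221}$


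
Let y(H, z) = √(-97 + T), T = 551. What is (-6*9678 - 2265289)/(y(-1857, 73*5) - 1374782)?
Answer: 1597054691587/945012773535 + 2323357*√454/1890025547070 ≈ 1.6900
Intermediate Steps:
y(H, z) = √454 (y(H, z) = √(-97 + 551) = √454)
(-6*9678 - 2265289)/(y(-1857, 73*5) - 1374782) = (-6*9678 - 2265289)/(√454 - 1374782) = (-58068 - 2265289)/(-1374782 + √454) = -2323357/(-1374782 + √454)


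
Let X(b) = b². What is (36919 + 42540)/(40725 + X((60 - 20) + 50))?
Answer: 79459/48825 ≈ 1.6274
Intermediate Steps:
(36919 + 42540)/(40725 + X((60 - 20) + 50)) = (36919 + 42540)/(40725 + ((60 - 20) + 50)²) = 79459/(40725 + (40 + 50)²) = 79459/(40725 + 90²) = 79459/(40725 + 8100) = 79459/48825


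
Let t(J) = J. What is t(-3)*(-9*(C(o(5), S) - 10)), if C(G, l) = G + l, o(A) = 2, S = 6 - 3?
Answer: -135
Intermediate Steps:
S = 3
t(-3)*(-9*(C(o(5), S) - 10)) = -(-27)*((2 + 3) - 10) = -(-27)*(5 - 10) = -(-27)*(-5) = -3*45 = -135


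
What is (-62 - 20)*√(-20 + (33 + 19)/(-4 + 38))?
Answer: -82*I*√5338/17 ≈ -352.42*I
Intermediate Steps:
(-62 - 20)*√(-20 + (33 + 19)/(-4 + 38)) = -82*√(-20 + 52/34) = -82*√(-20 + 52*(1/34)) = -82*√(-20 + 26/17) = -82*I*√5338/17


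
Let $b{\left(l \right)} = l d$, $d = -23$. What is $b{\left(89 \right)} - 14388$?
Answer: $-16435$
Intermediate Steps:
$b{\left(l \right)} = - 23 l$ ($b{\left(l \right)} = l \left(-23\right) = - 23 l$)
$b{\left(89 \right)} - 14388 = \left(-23\right) 89 - 14388 = -2047 - 14388 = -16435$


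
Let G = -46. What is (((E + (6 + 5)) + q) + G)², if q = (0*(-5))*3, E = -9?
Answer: 1936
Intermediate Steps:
q = 0 (q = 0*3 = 0)
(((E + (6 + 5)) + q) + G)² = (((-9 + (6 + 5)) + 0) - 46)² = (((-9 + 11) + 0) - 46)² = ((2 + 0) - 46)² = (2 - 46)² = (-44)² = 1936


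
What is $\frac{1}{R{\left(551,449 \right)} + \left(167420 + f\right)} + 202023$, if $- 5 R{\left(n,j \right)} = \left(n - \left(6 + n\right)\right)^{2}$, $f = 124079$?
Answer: $\frac{294440239562}{1457459} \approx 2.0202 \cdot 10^{5}$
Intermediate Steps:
$R{\left(n,j \right)} = - \frac{36}{5}$ ($R{\left(n,j \right)} = - \frac{\left(n - \left(6 + n\right)\right)^{2}}{5} = - \frac{\left(-6\right)^{2}}{5} = \left(- \frac{1}{5}\right) 36 = - \frac{36}{5}$)
$\frac{1}{R{\left(551,449 \right)} + \left(167420 + f\right)} + 202023 = \frac{1}{- \frac{36}{5} + \left(167420 + 124079\right)} + 202023 = \frac{1}{- \frac{36}{5} + 291499} + 202023 = \frac{1}{\frac{1457459}{5}} + 202023 = \frac{5}{1457459} + 202023 = \frac{294440239562}{1457459}$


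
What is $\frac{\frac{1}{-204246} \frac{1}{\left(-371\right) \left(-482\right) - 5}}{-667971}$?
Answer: $\frac{1}{24396075706923522} \approx 4.099 \cdot 10^{-17}$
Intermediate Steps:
$\frac{\frac{1}{-204246} \frac{1}{\left(-371\right) \left(-482\right) - 5}}{-667971} = - \frac{1}{204246 \left(178822 - 5\right)} \left(- \frac{1}{667971}\right) = - \frac{1}{204246 \cdot 178817} \left(- \frac{1}{667971}\right) = \left(- \frac{1}{204246}\right) \frac{1}{178817} \left(- \frac{1}{667971}\right) = \left(- \frac{1}{36522656982}\right) \left(- \frac{1}{667971}\right) = \frac{1}{24396075706923522}$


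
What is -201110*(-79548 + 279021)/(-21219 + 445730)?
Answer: -40116015030/424511 ≈ -94499.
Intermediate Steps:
-201110*(-79548 + 279021)/(-21219 + 445730) = -201110/(424511/199473) = -201110/(424511*(1/199473)) = -201110/424511/199473 = -201110*199473/424511 = -40116015030/424511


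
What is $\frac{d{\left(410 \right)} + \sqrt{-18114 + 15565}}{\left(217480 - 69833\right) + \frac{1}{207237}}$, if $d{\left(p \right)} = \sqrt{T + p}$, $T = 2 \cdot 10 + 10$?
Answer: $\frac{207237 \sqrt{110}}{15298960670} + \frac{207237 i \sqrt{2549}}{30597921340} \approx 0.00014207 + 0.00034195 i$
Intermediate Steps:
$T = 30$ ($T = 20 + 10 = 30$)
$d{\left(p \right)} = \sqrt{30 + p}$
$\frac{d{\left(410 \right)} + \sqrt{-18114 + 15565}}{\left(217480 - 69833\right) + \frac{1}{207237}} = \frac{\sqrt{30 + 410} + \sqrt{-18114 + 15565}}{\left(217480 - 69833\right) + \frac{1}{207237}} = \frac{\sqrt{440} + \sqrt{-2549}}{\left(217480 - 69833\right) + \frac{1}{207237}} = \frac{2 \sqrt{110} + i \sqrt{2549}}{147647 + \frac{1}{207237}} = \frac{2 \sqrt{110} + i \sqrt{2549}}{\frac{30597921340}{207237}} = \left(2 \sqrt{110} + i \sqrt{2549}\right) \frac{207237}{30597921340} = \frac{207237 \sqrt{110}}{15298960670} + \frac{207237 i \sqrt{2549}}{30597921340}$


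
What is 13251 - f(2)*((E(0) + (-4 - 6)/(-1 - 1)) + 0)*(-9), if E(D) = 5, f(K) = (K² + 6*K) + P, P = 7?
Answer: 15321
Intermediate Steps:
f(K) = 7 + K² + 6*K (f(K) = (K² + 6*K) + 7 = 7 + K² + 6*K)
13251 - f(2)*((E(0) + (-4 - 6)/(-1 - 1)) + 0)*(-9) = 13251 - (7 + 2² + 6*2)*((5 + (-4 - 6)/(-1 - 1)) + 0)*(-9) = 13251 - (7 + 4 + 12)*((5 - 10/(-2)) + 0)*(-9) = 13251 - 23*((5 - 10*(-½)) + 0)*(-9) = 13251 - 23*((5 + 5) + 0)*(-9) = 13251 - 23*(10 + 0)*(-9) = 13251 - 23*10*(-9) = 13251 - 230*(-9) = 13251 - 1*(-2070) = 13251 + 2070 = 15321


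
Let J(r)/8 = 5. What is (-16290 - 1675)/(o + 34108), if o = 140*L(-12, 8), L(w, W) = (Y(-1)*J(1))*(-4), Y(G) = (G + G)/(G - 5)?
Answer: -53895/79924 ≈ -0.67433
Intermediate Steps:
Y(G) = 2*G/(-5 + G) (Y(G) = (2*G)/(-5 + G) = 2*G/(-5 + G))
J(r) = 40 (J(r) = 8*5 = 40)
L(w, W) = -160/3 (L(w, W) = ((2*(-1)/(-5 - 1))*40)*(-4) = ((2*(-1)/(-6))*40)*(-4) = ((2*(-1)*(-⅙))*40)*(-4) = ((⅓)*40)*(-4) = (40/3)*(-4) = -160/3)
o = -22400/3 (o = 140*(-160/3) = -22400/3 ≈ -7466.7)
(-16290 - 1675)/(o + 34108) = (-16290 - 1675)/(-22400/3 + 34108) = -17965/79924/3 = -17965*3/79924 = -53895/79924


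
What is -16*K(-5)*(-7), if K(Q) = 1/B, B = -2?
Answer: -56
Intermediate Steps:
K(Q) = -½ (K(Q) = 1/(-2) = -½)
-16*K(-5)*(-7) = -16*(-½)*(-7) = 8*(-7) = -56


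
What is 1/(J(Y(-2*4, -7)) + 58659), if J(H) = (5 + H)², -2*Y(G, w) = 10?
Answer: 1/58659 ≈ 1.7048e-5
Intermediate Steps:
Y(G, w) = -5 (Y(G, w) = -½*10 = -5)
1/(J(Y(-2*4, -7)) + 58659) = 1/((5 - 5)² + 58659) = 1/(0² + 58659) = 1/(0 + 58659) = 1/58659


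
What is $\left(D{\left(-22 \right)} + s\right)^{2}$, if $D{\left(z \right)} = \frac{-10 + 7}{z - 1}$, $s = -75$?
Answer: $\frac{2965284}{529} \approx 5605.5$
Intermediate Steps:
$D{\left(z \right)} = - \frac{3}{-1 + z}$
$\left(D{\left(-22 \right)} + s\right)^{2} = \left(- \frac{3}{-1 - 22} - 75\right)^{2} = \left(- \frac{3}{-23} - 75\right)^{2} = \left(\left(-3\right) \left(- \frac{1}{23}\right) - 75\right)^{2} = \left(\frac{3}{23} - 75\right)^{2} = \left(- \frac{1722}{23}\right)^{2} = \frac{2965284}{529}$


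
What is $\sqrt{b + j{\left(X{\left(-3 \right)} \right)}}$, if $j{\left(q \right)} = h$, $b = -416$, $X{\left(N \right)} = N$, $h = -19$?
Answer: $i \sqrt{435} \approx 20.857 i$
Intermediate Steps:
$j{\left(q \right)} = -19$
$\sqrt{b + j{\left(X{\left(-3 \right)} \right)}} = \sqrt{-416 - 19} = \sqrt{-435} = i \sqrt{435}$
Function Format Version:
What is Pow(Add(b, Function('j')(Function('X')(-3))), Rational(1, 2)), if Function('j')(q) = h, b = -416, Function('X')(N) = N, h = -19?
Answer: Mul(I, Pow(435, Rational(1, 2))) ≈ Mul(20.857, I)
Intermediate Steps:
Function('j')(q) = -19
Pow(Add(b, Function('j')(Function('X')(-3))), Rational(1, 2)) = Pow(Add(-416, -19), Rational(1, 2)) = Pow(-435, Rational(1, 2)) = Mul(I, Pow(435, Rational(1, 2)))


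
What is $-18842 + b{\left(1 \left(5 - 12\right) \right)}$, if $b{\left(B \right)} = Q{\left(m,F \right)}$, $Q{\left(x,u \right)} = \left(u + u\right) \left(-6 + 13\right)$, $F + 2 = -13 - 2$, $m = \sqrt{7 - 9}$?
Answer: $-19080$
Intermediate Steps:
$m = i \sqrt{2}$ ($m = \sqrt{-2} = i \sqrt{2} \approx 1.4142 i$)
$F = -17$ ($F = -2 - 15 = -17$)
$Q{\left(x,u \right)} = 14 u$ ($Q{\left(x,u \right)} = 2 u 7 = 14 u$)
$b{\left(B \right)} = -238$ ($b{\left(B \right)} = 14 \left(-17\right) = -238$)
$-18842 + b{\left(1 \left(5 - 12\right) \right)} = -18842 - 238 = -19080$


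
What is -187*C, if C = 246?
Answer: -46002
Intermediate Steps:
-187*C = -187*246 = -46002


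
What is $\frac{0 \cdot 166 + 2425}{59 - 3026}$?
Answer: $- \frac{2425}{2967} \approx -0.81732$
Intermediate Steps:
$\frac{0 \cdot 166 + 2425}{59 - 3026} = \frac{0 + 2425}{-2967} = 2425 \left(- \frac{1}{2967}\right) = - \frac{2425}{2967}$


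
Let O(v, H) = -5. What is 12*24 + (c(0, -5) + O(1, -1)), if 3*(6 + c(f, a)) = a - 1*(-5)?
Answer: 277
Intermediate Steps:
c(f, a) = -13/3 + a/3 (c(f, a) = -6 + (a - 1*(-5))/3 = -6 + (a + 5)/3 = -6 + (5 + a)/3 = -6 + (5/3 + a/3) = -13/3 + a/3)
12*24 + (c(0, -5) + O(1, -1)) = 12*24 + ((-13/3 + (1/3)*(-5)) - 5) = 288 + ((-13/3 - 5/3) - 5) = 288 + (-6 - 5) = 288 - 11 = 277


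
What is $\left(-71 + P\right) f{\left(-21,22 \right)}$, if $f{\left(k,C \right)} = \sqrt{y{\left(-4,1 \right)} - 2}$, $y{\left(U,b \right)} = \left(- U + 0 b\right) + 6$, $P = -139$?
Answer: $- 420 \sqrt{2} \approx -593.97$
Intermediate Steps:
$y{\left(U,b \right)} = 6 - U$ ($y{\left(U,b \right)} = \left(- U + 0\right) + 6 = - U + 6 = 6 - U$)
$f{\left(k,C \right)} = 2 \sqrt{2}$ ($f{\left(k,C \right)} = \sqrt{\left(6 - -4\right) - 2} = \sqrt{\left(6 + 4\right) - 2} = \sqrt{10 - 2} = \sqrt{8} = 2 \sqrt{2}$)
$\left(-71 + P\right) f{\left(-21,22 \right)} = \left(-71 - 139\right) 2 \sqrt{2} = - 210 \cdot 2 \sqrt{2} = - 420 \sqrt{2}$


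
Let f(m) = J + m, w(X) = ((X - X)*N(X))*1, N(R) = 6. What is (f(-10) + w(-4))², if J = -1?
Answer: 121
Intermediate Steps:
w(X) = 0 (w(X) = ((X - X)*6)*1 = (0*6)*1 = 0*1 = 0)
f(m) = -1 + m
(f(-10) + w(-4))² = ((-1 - 10) + 0)² = (-11 + 0)² = (-11)² = 121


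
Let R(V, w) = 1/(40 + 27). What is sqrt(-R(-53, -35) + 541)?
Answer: sqrt(2428482)/67 ≈ 23.259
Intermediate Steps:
R(V, w) = 1/67
sqrt(-R(-53, -35) + 541) = sqrt(-1*1/67 + 541) = sqrt(-1/67 + 541) = sqrt(36246/67) = sqrt(2428482)/67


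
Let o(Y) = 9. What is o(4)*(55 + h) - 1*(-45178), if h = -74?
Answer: 45007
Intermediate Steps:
o(4)*(55 + h) - 1*(-45178) = 9*(55 - 74) - 1*(-45178) = 9*(-19) + 45178 = -171 + 45178 = 45007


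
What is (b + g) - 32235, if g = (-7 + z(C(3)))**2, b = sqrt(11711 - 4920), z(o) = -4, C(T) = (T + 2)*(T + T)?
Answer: -32114 + sqrt(6791) ≈ -32032.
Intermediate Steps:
C(T) = 2*T*(2 + T) (C(T) = (2 + T)*(2*T) = 2*T*(2 + T))
b = sqrt(6791) ≈ 82.407
g = 121 (g = (-7 - 4)**2 = (-11)**2 = 121)
(b + g) - 32235 = (sqrt(6791) + 121) - 32235 = (121 + sqrt(6791)) - 32235 = -32114 + sqrt(6791)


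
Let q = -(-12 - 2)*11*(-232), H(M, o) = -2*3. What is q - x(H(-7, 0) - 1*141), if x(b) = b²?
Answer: -57337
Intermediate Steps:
H(M, o) = -6
q = -35728 (q = -(-14*11)*(-232) = -(-154)*(-232) = -1*35728 = -35728)
q - x(H(-7, 0) - 1*141) = -35728 - (-6 - 1*141)² = -35728 - (-6 - 141)² = -35728 - 1*(-147)² = -35728 - 1*21609 = -35728 - 21609 = -57337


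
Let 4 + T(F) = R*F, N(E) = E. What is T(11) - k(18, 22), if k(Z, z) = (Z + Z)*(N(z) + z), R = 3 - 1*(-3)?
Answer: -1522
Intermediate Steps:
R = 6 (R = 3 + 3 = 6)
T(F) = -4 + 6*F
k(Z, z) = 4*Z*z (k(Z, z) = (Z + Z)*(z + z) = (2*Z)*(2*z) = 4*Z*z)
T(11) - k(18, 22) = (-4 + 6*11) - 4*18*22 = (-4 + 66) - 1*1584 = 62 - 1584 = -1522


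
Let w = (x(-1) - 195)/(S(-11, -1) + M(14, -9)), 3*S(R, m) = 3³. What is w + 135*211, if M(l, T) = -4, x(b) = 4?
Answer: 142234/5 ≈ 28447.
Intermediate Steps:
S(R, m) = 9 (S(R, m) = (⅓)*3³ = (⅓)*27 = 9)
w = -191/5 (w = (4 - 195)/(9 - 4) = -191/5 ≈ -38.200)
w + 135*211 = -191/5 + 135*211 = -191/5 + 28485 = 142234/5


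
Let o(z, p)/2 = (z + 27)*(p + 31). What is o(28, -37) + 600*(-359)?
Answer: -216060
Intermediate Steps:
o(z, p) = 2*(27 + z)*(31 + p) (o(z, p) = 2*((z + 27)*(p + 31)) = 2*((27 + z)*(31 + p)) = 2*(27 + z)*(31 + p))
o(28, -37) + 600*(-359) = (1674 + 54*(-37) + 62*28 + 2*(-37)*28) + 600*(-359) = (1674 - 1998 + 1736 - 2072) - 215400 = -660 - 215400 = -216060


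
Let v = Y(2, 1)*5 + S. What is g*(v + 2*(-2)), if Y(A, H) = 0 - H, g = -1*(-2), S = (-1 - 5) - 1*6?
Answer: -42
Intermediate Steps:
S = -12 (S = -6 - 6 = -12)
g = 2
Y(A, H) = -H
v = -17 (v = -1*1*5 - 12 = -1*5 - 12 = -5 - 12 = -17)
g*(v + 2*(-2)) = 2*(-17 + 2*(-2)) = 2*(-17 - 4) = 2*(-21) = -42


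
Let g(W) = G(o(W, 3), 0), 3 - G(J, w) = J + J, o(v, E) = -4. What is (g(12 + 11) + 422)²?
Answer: 187489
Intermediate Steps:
G(J, w) = 3 - 2*J (G(J, w) = 3 - (J + J) = 3 - 2*J)
g(W) = 11 (g(W) = 3 - 2*(-4) = 3 + 8 = 11)
(g(12 + 11) + 422)² = (11 + 422)² = 433² = 187489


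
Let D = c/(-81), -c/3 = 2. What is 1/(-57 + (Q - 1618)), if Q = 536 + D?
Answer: -27/30751 ≈ -0.00087802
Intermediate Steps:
c = -6 (c = -3*2 = -6)
D = 2/27 (D = -6/(-81) = -6*(-1/81) = 2/27 ≈ 0.074074)
Q = 14474/27 (Q = 536 + 2/27 = 14474/27 ≈ 536.07)
1/(-57 + (Q - 1618)) = 1/(-57 + (14474/27 - 1618)) = 1/(-57 - 29212/27) = 1/(-30751/27) = -27/30751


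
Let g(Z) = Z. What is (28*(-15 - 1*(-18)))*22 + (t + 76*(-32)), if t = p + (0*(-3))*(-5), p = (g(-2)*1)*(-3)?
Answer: -578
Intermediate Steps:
p = 6 (p = -2*1*(-3) = -2*(-3) = 6)
t = 6 (t = 6 + (0*(-3))*(-5) = 6 + 0*(-5) = 6 + 0 = 6)
(28*(-15 - 1*(-18)))*22 + (t + 76*(-32)) = (28*(-15 - 1*(-18)))*22 + (6 + 76*(-32)) = (28*(-15 + 18))*22 + (6 - 2432) = (28*3)*22 - 2426 = 84*22 - 2426 = 1848 - 2426 = -578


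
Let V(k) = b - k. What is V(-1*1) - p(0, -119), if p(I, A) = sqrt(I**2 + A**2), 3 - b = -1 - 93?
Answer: -21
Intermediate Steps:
b = 97 (b = 3 - (-1 - 93) = 3 - 1*(-94) = 3 + 94 = 97)
p(I, A) = sqrt(A**2 + I**2)
V(k) = 97 - k
V(-1*1) - p(0, -119) = (97 - (-1)) - sqrt((-119)**2 + 0**2) = (97 - 1*(-1)) - sqrt(14161 + 0) = (97 + 1) - sqrt(14161) = 98 - 1*119 = 98 - 119 = -21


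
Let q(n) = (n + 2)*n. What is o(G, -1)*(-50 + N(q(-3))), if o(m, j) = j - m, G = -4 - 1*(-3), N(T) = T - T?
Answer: 0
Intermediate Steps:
q(n) = n*(2 + n) (q(n) = (2 + n)*n = n*(2 + n))
N(T) = 0
G = -1 (G = -4 + 3 = -1)
o(G, -1)*(-50 + N(q(-3))) = (-1 - 1*(-1))*(-50 + 0) = (-1 + 1)*(-50) = 0*(-50) = 0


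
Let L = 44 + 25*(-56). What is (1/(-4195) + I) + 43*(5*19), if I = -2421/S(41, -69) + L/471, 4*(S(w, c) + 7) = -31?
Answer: 165002240362/38858285 ≈ 4246.3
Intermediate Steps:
S(w, c) = -59/4 (S(w, c) = -7 + (1/4)*(-31) = -7 - 31/4 = -59/4)
L = -1356 (L = 44 - 1400 = -1356)
I = 1493720/9263 (I = -2421/(-59/4) - 1356/471 = -2421*(-4/59) - 1356*1/471 = 9684/59 - 452/157 = 1493720/9263 ≈ 161.26)
(1/(-4195) + I) + 43*(5*19) = (1/(-4195) + 1493720/9263) + 43*(5*19) = (-1/4195 + 1493720/9263) + 43*95 = 6266146137/38858285 + 4085 = 165002240362/38858285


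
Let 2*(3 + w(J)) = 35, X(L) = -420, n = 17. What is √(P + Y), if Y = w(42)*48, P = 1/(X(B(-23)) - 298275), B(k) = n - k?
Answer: √62096217006705/298695 ≈ 26.382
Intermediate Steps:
B(k) = 17 - k
w(J) = 29/2 (w(J) = -3 + (½)*35 = -3 + 35/2 = 29/2)
P = -1/298695 (P = 1/(-420 - 298275) = 1/(-298695) = -1/298695 ≈ -3.3479e-6)
Y = 696 (Y = (29/2)*48 = 696)
√(P + Y) = √(-1/298695 + 696) = √(207891719/298695) = √62096217006705/298695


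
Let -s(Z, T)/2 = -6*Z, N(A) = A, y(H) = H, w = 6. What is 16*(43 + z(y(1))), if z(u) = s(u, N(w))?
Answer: 880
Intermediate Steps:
s(Z, T) = 12*Z (s(Z, T) = -(-2)*6*Z = -(-12)*Z = 12*Z)
z(u) = 12*u
16*(43 + z(y(1))) = 16*(43 + 12*1) = 16*(43 + 12) = 16*55 = 880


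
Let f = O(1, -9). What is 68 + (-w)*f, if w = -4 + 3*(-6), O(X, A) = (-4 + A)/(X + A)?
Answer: 415/4 ≈ 103.75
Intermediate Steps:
O(X, A) = (-4 + A)/(A + X)
w = -22 (w = -4 - 18 = -22)
f = 13/8 (f = (-4 - 9)/(-9 + 1) = -13/(-8) = -⅛*(-13) = 13/8 ≈ 1.6250)
68 + (-w)*f = 68 - 1*(-22)*(13/8) = 68 + 22*(13/8) = 68 + 143/4 = 415/4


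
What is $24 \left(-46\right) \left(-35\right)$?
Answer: $38640$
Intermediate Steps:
$24 \left(-46\right) \left(-35\right) = \left(-1104\right) \left(-35\right) = 38640$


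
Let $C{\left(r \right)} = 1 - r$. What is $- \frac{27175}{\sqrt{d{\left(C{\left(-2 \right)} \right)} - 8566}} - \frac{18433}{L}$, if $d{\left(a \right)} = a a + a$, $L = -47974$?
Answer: $\frac{18433}{47974} + \frac{27175 i \sqrt{8554}}{8554} \approx 0.38423 + 293.82 i$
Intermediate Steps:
$d{\left(a \right)} = a + a^{2}$ ($d{\left(a \right)} = a^{2} + a = a + a^{2}$)
$- \frac{27175}{\sqrt{d{\left(C{\left(-2 \right)} \right)} - 8566}} - \frac{18433}{L} = - \frac{27175}{\sqrt{\left(1 - -2\right) \left(1 + \left(1 - -2\right)\right) - 8566}} - \frac{18433}{-47974} = - \frac{27175}{\sqrt{\left(1 + 2\right) \left(1 + \left(1 + 2\right)\right) - 8566}} - - \frac{18433}{47974} = - \frac{27175}{\sqrt{3 \left(1 + 3\right) - 8566}} + \frac{18433}{47974} = - \frac{27175}{\sqrt{3 \cdot 4 - 8566}} + \frac{18433}{47974} = - \frac{27175}{\sqrt{12 - 8566}} + \frac{18433}{47974} = - \frac{27175}{\sqrt{-8554}} + \frac{18433}{47974} = - \frac{27175}{i \sqrt{8554}} + \frac{18433}{47974} = - 27175 \left(- \frac{i \sqrt{8554}}{8554}\right) + \frac{18433}{47974} = \frac{27175 i \sqrt{8554}}{8554} + \frac{18433}{47974} = \frac{18433}{47974} + \frac{27175 i \sqrt{8554}}{8554}$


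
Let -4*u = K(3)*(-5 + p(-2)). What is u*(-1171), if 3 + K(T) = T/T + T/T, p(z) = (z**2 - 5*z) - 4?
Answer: -5855/4 ≈ -1463.8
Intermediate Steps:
p(z) = -4 + z**2 - 5*z
K(T) = -1 (K(T) = -3 + (T/T + T/T) = -3 + (1 + 1) = -3 + 2 = -1)
u = 5/4 (u = -(-1)*(-5 + (-4 + (-2)**2 - 5*(-2)))/4 = -(-1)*(-5 + (-4 + 4 + 10))/4 = -(-1)*(-5 + 10)/4 = -(-1)*5/4 = -1/4*(-5) = 5/4 ≈ 1.2500)
u*(-1171) = (5/4)*(-1171) = -5855/4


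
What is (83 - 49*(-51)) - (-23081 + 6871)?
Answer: 18792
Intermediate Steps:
(83 - 49*(-51)) - (-23081 + 6871) = (83 + 2499) - 1*(-16210) = 2582 + 16210 = 18792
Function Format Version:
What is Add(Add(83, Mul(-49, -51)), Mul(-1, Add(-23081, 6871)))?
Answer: 18792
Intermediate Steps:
Add(Add(83, Mul(-49, -51)), Mul(-1, Add(-23081, 6871))) = Add(Add(83, 2499), Mul(-1, -16210)) = Add(2582, 16210) = 18792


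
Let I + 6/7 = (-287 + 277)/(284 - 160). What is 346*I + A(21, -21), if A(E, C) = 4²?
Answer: -66939/217 ≈ -308.47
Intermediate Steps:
I = -407/434 (I = -6/7 + (-287 + 277)/(284 - 160) = -6/7 - 10/124 = -6/7 - 10*1/124 = -6/7 - 5/62 = -407/434 ≈ -0.93779)
A(E, C) = 16
346*I + A(21, -21) = 346*(-407/434) + 16 = -70411/217 + 16 = -66939/217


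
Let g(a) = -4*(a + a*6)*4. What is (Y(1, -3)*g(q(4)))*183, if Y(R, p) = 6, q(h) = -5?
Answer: 614880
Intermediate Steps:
g(a) = -112*a (g(a) = -4*(a + 6*a)*4 = -28*a*4 = -112*a)
(Y(1, -3)*g(q(4)))*183 = (6*(-112*(-5)))*183 = (6*560)*183 = 3360*183 = 614880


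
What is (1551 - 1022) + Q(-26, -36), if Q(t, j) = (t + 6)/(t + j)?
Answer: 16409/31 ≈ 529.32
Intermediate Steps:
Q(t, j) = (6 + t)/(j + t)
(1551 - 1022) + Q(-26, -36) = (1551 - 1022) + (6 - 26)/(-36 - 26) = 529 - 20/(-62) = 529 - 1/62*(-20) = 529 + 10/31 = 16409/31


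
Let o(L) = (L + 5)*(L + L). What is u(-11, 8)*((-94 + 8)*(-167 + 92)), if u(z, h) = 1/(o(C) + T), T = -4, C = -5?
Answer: -3225/2 ≈ -1612.5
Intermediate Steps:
o(L) = 2*L*(5 + L) (o(L) = (5 + L)*(2*L) = 2*L*(5 + L))
u(z, h) = -¼ (u(z, h) = 1/(2*(-5)*(5 - 5) - 4) = 1/(2*(-5)*0 - 4) = 1/(0 - 4) = 1/(-4) = -¼)
u(-11, 8)*((-94 + 8)*(-167 + 92)) = -(-94 + 8)*(-167 + 92)/4 = -(-43)*(-75)/2 = -¼*6450 = -3225/2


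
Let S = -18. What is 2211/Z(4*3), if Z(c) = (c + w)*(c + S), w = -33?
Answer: 737/42 ≈ 17.548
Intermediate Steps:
Z(c) = (-33 + c)*(-18 + c) (Z(c) = (c - 33)*(c - 18) = (-33 + c)*(-18 + c))
2211/Z(4*3) = 2211/(594 + (4*3)**2 - 204*3) = 2211/(594 + 12**2 - 51*12) = 2211/(594 + 144 - 612) = 2211/126 = 2211*(1/126) = 737/42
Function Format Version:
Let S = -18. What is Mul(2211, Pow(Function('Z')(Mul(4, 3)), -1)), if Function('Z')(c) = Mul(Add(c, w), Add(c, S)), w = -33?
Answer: Rational(737, 42) ≈ 17.548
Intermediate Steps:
Function('Z')(c) = Mul(Add(-33, c), Add(-18, c)) (Function('Z')(c) = Mul(Add(c, -33), Add(c, -18)) = Mul(Add(-33, c), Add(-18, c)))
Mul(2211, Pow(Function('Z')(Mul(4, 3)), -1)) = Mul(2211, Pow(Add(594, Pow(Mul(4, 3), 2), Mul(-51, Mul(4, 3))), -1)) = Mul(2211, Pow(Add(594, Pow(12, 2), Mul(-51, 12)), -1)) = Mul(2211, Pow(Add(594, 144, -612), -1)) = Mul(2211, Pow(126, -1)) = Mul(2211, Rational(1, 126)) = Rational(737, 42)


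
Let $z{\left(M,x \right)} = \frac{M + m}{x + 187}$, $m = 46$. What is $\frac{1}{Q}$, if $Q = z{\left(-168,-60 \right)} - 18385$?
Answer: $- \frac{127}{2335017} \approx -5.4389 \cdot 10^{-5}$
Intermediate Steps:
$z{\left(M,x \right)} = \frac{46 + M}{187 + x}$ ($z{\left(M,x \right)} = \frac{M + 46}{x + 187} = \frac{46 + M}{187 + x}$)
$Q = - \frac{2335017}{127}$ ($Q = \frac{46 - 168}{187 - 60} - 18385 = \frac{1}{127} \left(-122\right) - 18385 = - \frac{122}{127} - 18385 = - \frac{2335017}{127} \approx -18386.0$)
$\frac{1}{Q} = \frac{1}{- \frac{2335017}{127}} = - \frac{127}{2335017}$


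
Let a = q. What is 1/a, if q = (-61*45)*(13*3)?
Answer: -1/107055 ≈ -9.3410e-6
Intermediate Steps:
q = -107055 (q = -2745*39 = -107055)
a = -107055
1/a = 1/(-107055) = -1/107055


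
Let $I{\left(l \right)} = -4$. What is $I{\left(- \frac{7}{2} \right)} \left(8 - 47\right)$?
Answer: $156$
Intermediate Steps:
$I{\left(- \frac{7}{2} \right)} \left(8 - 47\right) = - 4 \left(8 - 47\right) = \left(-4\right) \left(-39\right) = 156$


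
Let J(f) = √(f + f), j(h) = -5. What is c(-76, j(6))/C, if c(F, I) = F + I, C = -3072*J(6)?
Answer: 9*√3/2048 ≈ 0.0076116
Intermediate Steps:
J(f) = √2*√f (J(f) = √(2*f) = √2*√f)
C = -6144*√3 (C = -3072*√2*√6 = -6144*√3 ≈ -10642.)
c(-76, j(6))/C = (-76 - 5)/((-6144*√3)) = -(-9)*√3/2048 = 9*√3/2048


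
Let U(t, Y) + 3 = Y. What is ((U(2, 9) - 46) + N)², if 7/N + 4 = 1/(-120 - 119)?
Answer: 1596242209/915849 ≈ 1742.9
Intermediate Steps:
N = -1673/957 (N = 7/(-4 + 1/(-120 - 119)) = 7/(-4 + 1/(-239)) = 7/(-4 - 1/239) = 7/(-957/239) = 7*(-239/957) = -1673/957 ≈ -1.7482)
U(t, Y) = -3 + Y
((U(2, 9) - 46) + N)² = (((-3 + 9) - 46) - 1673/957)² = ((6 - 46) - 1673/957)² = (-40 - 1673/957)² = (-39953/957)² = 1596242209/915849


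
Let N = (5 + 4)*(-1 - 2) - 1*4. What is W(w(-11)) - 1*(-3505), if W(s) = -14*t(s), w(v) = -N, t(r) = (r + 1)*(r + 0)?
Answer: -10383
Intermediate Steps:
t(r) = r*(1 + r) (t(r) = (1 + r)*r = r*(1 + r))
N = -31 (N = 9*(-3) - 4 = -27 - 4 = -31)
w(v) = 31 (w(v) = -1*(-31) = 31)
W(s) = -14*s*(1 + s)
W(w(-11)) - 1*(-3505) = -14*31*(1 + 31) - 1*(-3505) = -14*31*32 + 3505 = -13888 + 3505 = -10383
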